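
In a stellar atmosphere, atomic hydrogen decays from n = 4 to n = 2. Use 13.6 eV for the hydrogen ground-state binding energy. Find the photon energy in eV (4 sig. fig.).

E_4 = −13.60/16 = −0.8500 eV and E_2 = −13.60/4 = −3.400 eV.
The photon energy is |E_4 − E_2| = 2.550 eV.

2.550 eV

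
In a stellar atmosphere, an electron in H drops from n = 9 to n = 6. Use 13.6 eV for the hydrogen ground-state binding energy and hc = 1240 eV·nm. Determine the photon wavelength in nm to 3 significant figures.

5910 nm

ΔE = 13.60 × (1/6² − 1/9²) = 13.60 × 0.01543 = 0.2099 eV.
λ = hc/ΔE = 1240 / 0.2099 = 5910 nm.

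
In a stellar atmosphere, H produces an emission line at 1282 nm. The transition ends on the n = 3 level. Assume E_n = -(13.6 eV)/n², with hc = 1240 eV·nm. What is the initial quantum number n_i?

n_i = 5

The photon energy is ΔE = hc/λ = 1240 / 1282 = 0.9672 eV.
With Z = 1, ΔE = 13.60 × (1/n_f² − 1/n_i²), so 1/n_f² − 1/n_i² = 0.07112.
With n_f = 3: 1/n_i² = 1/9 − 0.07112 = 0.03999, so n_i ≈ 5.00.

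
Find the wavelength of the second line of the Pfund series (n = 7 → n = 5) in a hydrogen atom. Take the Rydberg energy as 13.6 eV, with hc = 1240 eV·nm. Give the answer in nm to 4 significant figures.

4654 nm

The Pfund series terminates on n_f = 5; the second line has n_i = 5+2 = 7.
ΔE = 13.60 × (1/5² − 1/7²) = 0.2664 eV.
λ = 1240 / 0.2664 = 4654 nm.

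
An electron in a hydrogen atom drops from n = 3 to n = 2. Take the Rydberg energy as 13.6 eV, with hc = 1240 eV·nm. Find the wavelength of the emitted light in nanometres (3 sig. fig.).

ΔE = 13.60 × (1/2² − 1/3²) = 13.60 × 0.1389 = 1.889 eV.
λ = hc/ΔE = 1240 / 1.889 = 656 nm.

656 nm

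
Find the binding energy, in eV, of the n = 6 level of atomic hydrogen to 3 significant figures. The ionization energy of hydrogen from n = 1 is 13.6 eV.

0.378 eV

E_6 = −13.60/36 = −0.378 eV, so ionization (to E = 0) requires 0.378 eV.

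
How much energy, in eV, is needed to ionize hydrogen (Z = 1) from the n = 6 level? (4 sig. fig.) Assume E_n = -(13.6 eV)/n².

0.3778 eV

E_6 = −13.60/36 = −0.3778 eV, so ionization (to E = 0) requires 0.3778 eV.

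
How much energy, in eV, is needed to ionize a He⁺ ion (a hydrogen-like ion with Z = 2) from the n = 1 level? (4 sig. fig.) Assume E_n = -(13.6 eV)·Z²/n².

E_n = −13.6 Z²/n² = −54.40/n² eV for Z = 2.
E_1 = −54.40/1 = −54.40 eV, so ionization (to E = 0) requires 54.40 eV.

54.40 eV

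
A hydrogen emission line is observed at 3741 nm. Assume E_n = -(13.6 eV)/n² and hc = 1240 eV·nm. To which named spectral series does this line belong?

ΔE = 1240/3741 = 0.3315 eV.
This matches 13.6 × (1/5² − 1/8²), so n_f = 5: the Pfund series.

Pfund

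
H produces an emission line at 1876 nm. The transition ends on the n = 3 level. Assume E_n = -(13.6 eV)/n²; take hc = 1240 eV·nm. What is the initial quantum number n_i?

n_i = 4

The photon energy is ΔE = hc/λ = 1240 / 1876 = 0.6610 eV.
With Z = 1, ΔE = 13.60 × (1/n_f² − 1/n_i²), so 1/n_f² − 1/n_i² = 0.04860.
With n_f = 3: 1/n_i² = 1/9 − 0.04860 = 0.06251, so n_i ≈ 4.00.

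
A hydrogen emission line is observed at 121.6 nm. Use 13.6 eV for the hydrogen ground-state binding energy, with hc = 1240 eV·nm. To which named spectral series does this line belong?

ΔE = 1240/121.6 = 10.20 eV.
This matches 13.6 × (1/1² − 1/2²), so n_f = 1: the Lyman series.

Lyman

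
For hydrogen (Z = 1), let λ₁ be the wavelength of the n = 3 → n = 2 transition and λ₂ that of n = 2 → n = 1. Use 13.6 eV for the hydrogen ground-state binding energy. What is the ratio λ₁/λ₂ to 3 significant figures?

5.40

λ ∝ 1/ΔE ∝ 1/(1/n_f² − 1/n_i²), and the Z² and hc factors cancel in the ratio.
λ₁/λ₂ = (1/1² − 1/2²)/(1/2² − 1/3²) = 0.7500/0.1389 = 5.40.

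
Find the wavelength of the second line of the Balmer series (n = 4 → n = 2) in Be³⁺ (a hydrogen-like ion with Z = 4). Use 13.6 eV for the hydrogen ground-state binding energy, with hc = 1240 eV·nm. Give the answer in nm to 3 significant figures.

The Balmer series terminates on n_f = 2; the second line has n_i = 2+2 = 4.
ΔE = 217.6 × (1/2² − 1/4²) = 40.80 eV.
λ = 1240 / 40.80 = 30.4 nm.

30.4 nm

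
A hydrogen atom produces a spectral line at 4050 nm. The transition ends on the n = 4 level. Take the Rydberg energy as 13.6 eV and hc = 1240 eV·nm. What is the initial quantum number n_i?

n_i = 5

The photon energy is ΔE = hc/λ = 1240 / 4050 = 0.3062 eV.
With Z = 1, ΔE = 13.60 × (1/n_f² − 1/n_i²), so 1/n_f² − 1/n_i² = 0.02251.
With n_f = 4: 1/n_i² = 1/16 − 0.02251 = 0.03999, so n_i ≈ 5.00.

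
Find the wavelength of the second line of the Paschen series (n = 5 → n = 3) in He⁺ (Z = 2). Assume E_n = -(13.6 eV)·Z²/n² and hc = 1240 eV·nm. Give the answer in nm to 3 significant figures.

321 nm

The Paschen series terminates on n_f = 3; the second line has n_i = 3+2 = 5.
ΔE = 54.40 × (1/3² − 1/5²) = 3.868 eV.
λ = 1240 / 3.868 = 321 nm.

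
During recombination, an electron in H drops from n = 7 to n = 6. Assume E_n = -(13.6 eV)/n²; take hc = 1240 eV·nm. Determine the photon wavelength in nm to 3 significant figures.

ΔE = 13.60 × (1/6² − 1/7²) = 13.60 × 0.007370 = 0.1002 eV.
λ = hc/ΔE = 1240 / 0.1002 = 12400 nm.

12400 nm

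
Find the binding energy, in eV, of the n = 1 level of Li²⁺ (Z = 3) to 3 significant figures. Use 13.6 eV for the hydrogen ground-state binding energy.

122 eV

E_n = −13.6 Z²/n² = −122.4/n² eV for Z = 3.
E_1 = −122.4/1 = −122 eV, so ionization (to E = 0) requires 122 eV.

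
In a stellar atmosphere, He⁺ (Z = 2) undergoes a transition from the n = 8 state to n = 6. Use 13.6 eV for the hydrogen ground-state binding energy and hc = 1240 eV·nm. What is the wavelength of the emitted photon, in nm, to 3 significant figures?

For Z = 2 the level energies scale as Z², so the effective Rydberg energy is 13.6 × 4 = 54.40 eV.
ΔE = 54.40 × (1/6² − 1/8²) = 54.40 × 0.01215 = 0.6611 eV.
λ = hc/ΔE = 1240 / 0.6611 = 1880 nm.

1880 nm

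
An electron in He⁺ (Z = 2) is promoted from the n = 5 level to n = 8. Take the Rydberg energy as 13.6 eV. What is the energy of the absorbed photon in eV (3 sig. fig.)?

1.33 eV

The Bohr energies scale as Z², so for Z = 2: E_n = −54.40/n² eV.
E_8 = −54.40/64 = −0.8500 eV and E_5 = −54.40/25 = −2.176 eV.
The photon energy is |E_8 − E_5| = 1.33 eV.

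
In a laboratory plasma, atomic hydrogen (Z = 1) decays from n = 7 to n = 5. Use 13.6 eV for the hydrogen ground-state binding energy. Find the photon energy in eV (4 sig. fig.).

0.2664 eV

E_7 = −13.60/49 = −0.2776 eV and E_5 = −13.60/25 = −0.5440 eV.
The photon energy is |E_7 − E_5| = 0.2664 eV.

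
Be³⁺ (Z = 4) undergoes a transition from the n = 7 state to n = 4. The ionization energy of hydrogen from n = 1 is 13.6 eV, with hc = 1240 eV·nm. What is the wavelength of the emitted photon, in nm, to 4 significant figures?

135.4 nm

For Z = 4 the level energies scale as Z², so the effective Rydberg energy is 13.6 × 16 = 217.6 eV.
ΔE = 217.6 × (1/4² − 1/7²) = 217.6 × 0.04209 = 9.159 eV.
λ = hc/ΔE = 1240 / 9.159 = 135.4 nm.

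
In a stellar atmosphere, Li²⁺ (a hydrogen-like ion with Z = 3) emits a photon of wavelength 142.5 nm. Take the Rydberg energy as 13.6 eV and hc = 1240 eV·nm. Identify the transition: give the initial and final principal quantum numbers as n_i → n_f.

n_i = 5, n_f = 3

The photon energy is ΔE = hc/λ = 1240 / 142.5 = 8.702 eV.
With Z = 3, ΔE = 122.4 × (1/n_f² − 1/n_i²), so 1/n_f² − 1/n_i² = 0.07109.
Trying n_f = 3 gives 1/n_i² = 0.04002, i.e. n_i ≈ 5; this pair matches.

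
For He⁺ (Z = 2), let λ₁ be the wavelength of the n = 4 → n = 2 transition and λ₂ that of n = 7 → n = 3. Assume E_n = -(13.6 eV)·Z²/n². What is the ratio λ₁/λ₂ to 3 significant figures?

0.484

λ ∝ 1/ΔE ∝ 1/(1/n_f² − 1/n_i²), and the Z² and hc factors cancel in the ratio.
λ₁/λ₂ = (1/3² − 1/7²)/(1/2² − 1/4²) = 0.09070/0.1875 = 0.484.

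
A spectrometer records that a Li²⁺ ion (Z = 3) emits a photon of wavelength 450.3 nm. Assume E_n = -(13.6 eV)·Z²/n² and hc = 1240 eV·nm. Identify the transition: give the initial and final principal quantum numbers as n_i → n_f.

n_i = 5, n_f = 4

The photon energy is ΔE = hc/λ = 1240 / 450.3 = 2.754 eV.
With Z = 3, ΔE = 122.4 × (1/n_f² − 1/n_i²), so 1/n_f² − 1/n_i² = 0.02250.
Trying n_f = 4 gives 1/n_i² = 0.04000, i.e. n_i ≈ 5; this pair matches.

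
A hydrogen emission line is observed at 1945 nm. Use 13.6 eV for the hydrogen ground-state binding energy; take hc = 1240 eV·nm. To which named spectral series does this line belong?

Brackett

ΔE = 1240/1945 = 0.6375 eV.
This matches 13.6 × (1/4² − 1/8²), so n_f = 4: the Brackett series.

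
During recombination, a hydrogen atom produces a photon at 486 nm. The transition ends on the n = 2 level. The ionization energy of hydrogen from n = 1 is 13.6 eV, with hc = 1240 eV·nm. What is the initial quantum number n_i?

The photon energy is ΔE = hc/λ = 1240 / 486 = 2.551 eV.
With Z = 1, ΔE = 13.60 × (1/n_f² − 1/n_i²), so 1/n_f² − 1/n_i² = 0.1876.
With n_f = 2: 1/n_i² = 1/4 − 0.1876 = 0.06239, so n_i ≈ 4.00.

n_i = 4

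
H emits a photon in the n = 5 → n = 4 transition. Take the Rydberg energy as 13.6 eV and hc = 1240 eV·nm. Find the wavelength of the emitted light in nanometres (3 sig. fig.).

4050 nm

ΔE = 13.60 × (1/4² − 1/5²) = 13.60 × 0.02250 = 0.3060 eV.
λ = hc/ΔE = 1240 / 0.3060 = 4050 nm.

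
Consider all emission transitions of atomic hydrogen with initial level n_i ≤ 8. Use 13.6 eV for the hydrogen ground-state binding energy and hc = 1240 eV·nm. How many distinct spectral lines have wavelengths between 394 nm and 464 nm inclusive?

Enumerate all n_i → n_f pairs with 1 ≤ n_f < n_i ≤ 8 and compute λ = 1240 / [13.6·1·(1/n_f² − 1/n_i²)].
Lines falling in [394, 464] nm: 7→2 (397.1 nm), 6→2 (410.3 nm), 5→2 (434.2 nm).

3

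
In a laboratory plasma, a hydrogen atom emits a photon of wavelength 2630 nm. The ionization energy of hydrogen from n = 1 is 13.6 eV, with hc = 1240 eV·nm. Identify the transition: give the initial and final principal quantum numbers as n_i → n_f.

The photon energy is ΔE = hc/λ = 1240 / 2630 = 0.4715 eV.
With Z = 1, ΔE = 13.60 × (1/n_f² − 1/n_i²), so 1/n_f² − 1/n_i² = 0.03467.
Trying n_f = 4 gives 1/n_i² = 0.02783, i.e. n_i ≈ 6; this pair matches.

n_i = 6, n_f = 4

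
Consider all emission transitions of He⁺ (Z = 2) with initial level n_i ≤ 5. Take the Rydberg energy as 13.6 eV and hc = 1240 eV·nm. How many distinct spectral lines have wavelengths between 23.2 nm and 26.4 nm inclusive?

Enumerate all n_i → n_f pairs with 1 ≤ n_f < n_i ≤ 5 and compute λ = 1240 / [13.6·4·(1/n_f² − 1/n_i²)].
Lines falling in [23.2, 26.4] nm: 5→1 (23.74 nm), 4→1 (24.31 nm), 3→1 (25.64 nm).

3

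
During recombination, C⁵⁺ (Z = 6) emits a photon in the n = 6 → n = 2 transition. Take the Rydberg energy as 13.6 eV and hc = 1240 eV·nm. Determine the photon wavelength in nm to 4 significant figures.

11.40 nm

For Z = 6 the level energies scale as Z², so the effective Rydberg energy is 13.6 × 36 = 489.6 eV.
ΔE = 489.6 × (1/2² − 1/6²) = 489.6 × 0.2222 = 108.8 eV.
λ = hc/ΔE = 1240 / 108.8 = 11.40 nm.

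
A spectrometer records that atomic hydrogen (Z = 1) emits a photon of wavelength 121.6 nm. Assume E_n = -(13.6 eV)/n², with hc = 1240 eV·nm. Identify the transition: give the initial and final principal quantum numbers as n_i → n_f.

n_i = 2, n_f = 1

The photon energy is ΔE = hc/λ = 1240 / 121.6 = 10.20 eV.
With Z = 1, ΔE = 13.60 × (1/n_f² − 1/n_i²), so 1/n_f² − 1/n_i² = 0.7498.
Trying n_f = 1 gives 1/n_i² = 0.2502, i.e. n_i ≈ 2; this pair matches.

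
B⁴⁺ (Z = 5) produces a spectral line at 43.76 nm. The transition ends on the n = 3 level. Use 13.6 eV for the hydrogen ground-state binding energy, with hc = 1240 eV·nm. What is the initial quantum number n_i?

The photon energy is ΔE = hc/λ = 1240 / 43.76 = 28.34 eV.
With Z = 5, ΔE = 340.0 × (1/n_f² − 1/n_i²), so 1/n_f² − 1/n_i² = 0.08334.
With n_f = 3: 1/n_i² = 1/9 − 0.08334 = 0.02777, so n_i ≈ 6.00.

n_i = 6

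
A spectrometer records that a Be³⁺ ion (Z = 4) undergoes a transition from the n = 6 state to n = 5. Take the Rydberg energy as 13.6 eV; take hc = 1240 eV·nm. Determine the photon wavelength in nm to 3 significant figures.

For Z = 4 the level energies scale as Z², so the effective Rydberg energy is 13.6 × 16 = 217.6 eV.
ΔE = 217.6 × (1/5² − 1/6²) = 217.6 × 0.01222 = 2.660 eV.
λ = hc/ΔE = 1240 / 2.660 = 466 nm.

466 nm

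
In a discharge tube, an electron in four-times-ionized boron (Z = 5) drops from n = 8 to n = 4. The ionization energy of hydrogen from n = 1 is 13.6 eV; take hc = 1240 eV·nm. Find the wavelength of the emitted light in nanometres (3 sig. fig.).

For Z = 5 the level energies scale as Z², so the effective Rydberg energy is 13.6 × 25 = 340.0 eV.
ΔE = 340.0 × (1/4² − 1/8²) = 340.0 × 0.04688 = 15.94 eV.
λ = hc/ΔE = 1240 / 15.94 = 77.8 nm.

77.8 nm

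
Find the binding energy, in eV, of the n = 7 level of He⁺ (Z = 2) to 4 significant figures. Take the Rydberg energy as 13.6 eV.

1.110 eV

E_n = −13.6 Z²/n² = −54.40/n² eV for Z = 2.
E_7 = −54.40/49 = −1.110 eV, so ionization (to E = 0) requires 1.110 eV.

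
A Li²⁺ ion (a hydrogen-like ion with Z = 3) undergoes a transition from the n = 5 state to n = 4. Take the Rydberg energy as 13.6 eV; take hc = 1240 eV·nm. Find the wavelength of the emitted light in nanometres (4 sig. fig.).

For Z = 3 the level energies scale as Z², so the effective Rydberg energy is 13.6 × 9 = 122.4 eV.
ΔE = 122.4 × (1/4² − 1/5²) = 122.4 × 0.02250 = 2.754 eV.
λ = hc/ΔE = 1240 / 2.754 = 450.3 nm.

450.3 nm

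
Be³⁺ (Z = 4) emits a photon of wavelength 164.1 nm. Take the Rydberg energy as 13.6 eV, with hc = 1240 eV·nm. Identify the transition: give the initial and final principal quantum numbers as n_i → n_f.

The photon energy is ΔE = hc/λ = 1240 / 164.1 = 7.556 eV.
With Z = 4, ΔE = 217.6 × (1/n_f² − 1/n_i²), so 1/n_f² − 1/n_i² = 0.03473.
Trying n_f = 4 gives 1/n_i² = 0.02777, i.e. n_i ≈ 6; this pair matches.

n_i = 6, n_f = 4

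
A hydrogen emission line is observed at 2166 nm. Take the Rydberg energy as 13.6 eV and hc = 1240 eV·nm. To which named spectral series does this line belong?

ΔE = 1240/2166 = 0.5725 eV.
This matches 13.6 × (1/4² − 1/7²), so n_f = 4: the Brackett series.

Brackett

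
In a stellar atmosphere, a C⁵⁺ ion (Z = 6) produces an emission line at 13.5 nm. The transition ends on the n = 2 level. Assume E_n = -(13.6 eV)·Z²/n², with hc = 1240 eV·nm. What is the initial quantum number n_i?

The photon energy is ΔE = hc/λ = 1240 / 13.5 = 91.85 eV.
With Z = 6, ΔE = 489.6 × (1/n_f² − 1/n_i²), so 1/n_f² − 1/n_i² = 0.1876.
With n_f = 2: 1/n_i² = 1/4 − 0.1876 = 0.06239, so n_i ≈ 4.00.

n_i = 4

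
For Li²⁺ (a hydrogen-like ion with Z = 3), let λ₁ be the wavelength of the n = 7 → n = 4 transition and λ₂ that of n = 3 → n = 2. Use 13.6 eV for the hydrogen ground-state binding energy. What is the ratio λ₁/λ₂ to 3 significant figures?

3.30

λ ∝ 1/ΔE ∝ 1/(1/n_f² − 1/n_i²), and the Z² and hc factors cancel in the ratio.
λ₁/λ₂ = (1/2² − 1/3²)/(1/4² − 1/7²) = 0.1389/0.04209 = 3.30.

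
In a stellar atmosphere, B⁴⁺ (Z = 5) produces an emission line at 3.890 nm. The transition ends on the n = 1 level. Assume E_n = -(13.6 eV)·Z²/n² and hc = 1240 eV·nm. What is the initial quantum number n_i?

The photon energy is ΔE = hc/λ = 1240 / 3.890 = 318.8 eV.
With Z = 5, ΔE = 340.0 × (1/n_f² − 1/n_i²), so 1/n_f² − 1/n_i² = 0.9375.
With n_f = 1: 1/n_i² = 1/1 − 0.9375 = 0.06245, so n_i ≈ 4.00.

n_i = 4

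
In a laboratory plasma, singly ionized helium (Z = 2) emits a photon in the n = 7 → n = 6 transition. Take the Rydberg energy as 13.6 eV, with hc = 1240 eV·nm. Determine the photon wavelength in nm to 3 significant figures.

For Z = 2 the level energies scale as Z², so the effective Rydberg energy is 13.6 × 4 = 54.40 eV.
ΔE = 54.40 × (1/6² − 1/7²) = 54.40 × 0.007370 = 0.4009 eV.
λ = hc/ΔE = 1240 / 0.4009 = 3090 nm.

3090 nm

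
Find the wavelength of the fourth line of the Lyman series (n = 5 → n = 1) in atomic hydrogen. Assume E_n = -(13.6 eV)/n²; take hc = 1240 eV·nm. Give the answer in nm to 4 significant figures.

94.98 nm

The Lyman series terminates on n_f = 1; the fourth line has n_i = 1+4 = 5.
ΔE = 13.60 × (1/1² − 1/5²) = 13.06 eV.
λ = 1240 / 13.06 = 94.98 nm.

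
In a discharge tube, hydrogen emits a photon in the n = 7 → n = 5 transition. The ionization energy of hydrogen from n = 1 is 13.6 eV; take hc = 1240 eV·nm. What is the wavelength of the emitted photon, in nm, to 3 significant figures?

ΔE = 13.60 × (1/5² − 1/7²) = 13.60 × 0.01959 = 0.2664 eV.
λ = hc/ΔE = 1240 / 0.2664 = 4650 nm.
This line belongs to the Pfund series.

4650 nm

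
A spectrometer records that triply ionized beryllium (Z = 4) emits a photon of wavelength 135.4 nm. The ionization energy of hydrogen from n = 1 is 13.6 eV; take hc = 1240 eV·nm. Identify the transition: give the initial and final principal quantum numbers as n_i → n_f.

n_i = 7, n_f = 4

The photon energy is ΔE = hc/λ = 1240 / 135.4 = 9.158 eV.
With Z = 4, ΔE = 217.6 × (1/n_f² − 1/n_i²), so 1/n_f² − 1/n_i² = 0.04209.
Trying n_f = 4 gives 1/n_i² = 0.02041, i.e. n_i ≈ 7; this pair matches.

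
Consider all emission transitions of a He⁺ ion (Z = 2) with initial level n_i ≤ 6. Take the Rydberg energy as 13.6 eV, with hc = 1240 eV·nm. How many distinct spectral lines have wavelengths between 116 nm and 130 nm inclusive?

Enumerate all n_i → n_f pairs with 1 ≤ n_f < n_i ≤ 6 and compute λ = 1240 / [13.6·4·(1/n_f² − 1/n_i²)].
Lines falling in [116, 130] nm: 4→2 (121.6 nm).

1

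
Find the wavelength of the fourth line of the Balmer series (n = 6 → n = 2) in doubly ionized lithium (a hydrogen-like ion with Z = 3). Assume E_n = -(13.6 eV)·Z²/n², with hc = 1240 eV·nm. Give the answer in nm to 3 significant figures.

45.6 nm

The Balmer series terminates on n_f = 2; the fourth line has n_i = 2+4 = 6.
ΔE = 122.4 × (1/2² − 1/6²) = 27.20 eV.
λ = 1240 / 27.20 = 45.6 nm.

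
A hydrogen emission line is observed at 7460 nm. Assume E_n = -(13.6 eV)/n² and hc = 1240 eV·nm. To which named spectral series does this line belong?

Pfund

ΔE = 1240/7460 = 0.1662 eV.
This matches 13.6 × (1/5² − 1/6²), so n_f = 5: the Pfund series.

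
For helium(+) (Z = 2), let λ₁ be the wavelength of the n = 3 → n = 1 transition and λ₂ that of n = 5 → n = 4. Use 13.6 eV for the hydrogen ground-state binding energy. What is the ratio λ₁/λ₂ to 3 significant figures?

λ ∝ 1/ΔE ∝ 1/(1/n_f² − 1/n_i²), and the Z² and hc factors cancel in the ratio.
λ₁/λ₂ = (1/4² − 1/5²)/(1/1² − 1/3²) = 0.02250/0.8889 = 0.0253.

0.0253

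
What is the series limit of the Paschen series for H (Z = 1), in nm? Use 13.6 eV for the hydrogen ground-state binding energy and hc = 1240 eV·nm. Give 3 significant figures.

821 nm

The Paschen series has lower level n_f = 3; the series limit corresponds to n_i → ∞.
ΔE_max = 13.6 × 1 / 3² = 1.511 eV.
λ_min = 1240 / 1.511 = 821 nm.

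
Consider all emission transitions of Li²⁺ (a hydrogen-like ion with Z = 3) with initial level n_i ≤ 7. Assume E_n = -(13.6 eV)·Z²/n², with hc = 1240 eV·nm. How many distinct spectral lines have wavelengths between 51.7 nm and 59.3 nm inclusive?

Enumerate all n_i → n_f pairs with 1 ≤ n_f < n_i ≤ 7 and compute λ = 1240 / [13.6·9·(1/n_f² − 1/n_i²)].
Lines falling in [51.7, 59.3] nm: 4→2 (54.03 nm).

1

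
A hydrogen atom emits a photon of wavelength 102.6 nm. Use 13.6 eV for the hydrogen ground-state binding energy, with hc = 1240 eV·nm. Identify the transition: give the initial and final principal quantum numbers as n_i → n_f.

n_i = 3, n_f = 1

The photon energy is ΔE = hc/λ = 1240 / 102.6 = 12.09 eV.
With Z = 1, ΔE = 13.60 × (1/n_f² − 1/n_i²), so 1/n_f² − 1/n_i² = 0.8887.
Trying n_f = 1 gives 1/n_i² = 0.1113, i.e. n_i ≈ 3; this pair matches.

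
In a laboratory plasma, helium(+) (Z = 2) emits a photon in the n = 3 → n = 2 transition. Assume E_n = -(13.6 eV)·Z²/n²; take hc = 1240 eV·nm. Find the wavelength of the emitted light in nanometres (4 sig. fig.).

For Z = 2 the level energies scale as Z², so the effective Rydberg energy is 13.6 × 4 = 54.40 eV.
ΔE = 54.40 × (1/2² − 1/3²) = 54.40 × 0.1389 = 7.556 eV.
λ = hc/ΔE = 1240 / 7.556 = 164.1 nm.

164.1 nm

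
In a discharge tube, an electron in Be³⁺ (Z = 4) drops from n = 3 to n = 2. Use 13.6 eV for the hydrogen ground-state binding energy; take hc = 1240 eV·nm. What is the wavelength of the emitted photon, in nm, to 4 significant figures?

41.03 nm

For Z = 4 the level energies scale as Z², so the effective Rydberg energy is 13.6 × 16 = 217.6 eV.
ΔE = 217.6 × (1/2² − 1/3²) = 217.6 × 0.1389 = 30.22 eV.
λ = hc/ΔE = 1240 / 30.22 = 41.03 nm.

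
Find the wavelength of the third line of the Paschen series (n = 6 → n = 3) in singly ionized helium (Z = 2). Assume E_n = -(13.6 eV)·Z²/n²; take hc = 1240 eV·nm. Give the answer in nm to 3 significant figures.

The Paschen series terminates on n_f = 3; the third line has n_i = 3+3 = 6.
ΔE = 54.40 × (1/3² − 1/6²) = 4.533 eV.
λ = 1240 / 4.533 = 274 nm.

274 nm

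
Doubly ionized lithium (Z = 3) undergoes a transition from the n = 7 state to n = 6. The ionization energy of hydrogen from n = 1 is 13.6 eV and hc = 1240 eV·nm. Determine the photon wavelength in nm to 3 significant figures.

For Z = 3 the level energies scale as Z², so the effective Rydberg energy is 13.6 × 9 = 122.4 eV.
ΔE = 122.4 × (1/6² − 1/7²) = 122.4 × 0.007370 = 0.9020 eV.
λ = hc/ΔE = 1240 / 0.9020 = 1370 nm.

1370 nm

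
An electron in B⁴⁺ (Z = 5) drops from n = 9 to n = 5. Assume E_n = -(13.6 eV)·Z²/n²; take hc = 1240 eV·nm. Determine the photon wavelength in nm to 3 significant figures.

132 nm

For Z = 5 the level energies scale as Z², so the effective Rydberg energy is 13.6 × 25 = 340.0 eV.
ΔE = 340.0 × (1/5² − 1/9²) = 340.0 × 0.02765 = 9.402 eV.
λ = hc/ΔE = 1240 / 9.402 = 132 nm.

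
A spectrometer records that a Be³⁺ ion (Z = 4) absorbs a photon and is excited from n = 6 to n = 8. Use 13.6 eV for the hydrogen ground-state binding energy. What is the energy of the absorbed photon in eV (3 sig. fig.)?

The Bohr energies scale as Z², so for Z = 4: E_n = −217.6/n² eV.
E_8 = −217.6/64 = −3.400 eV and E_6 = −217.6/36 = −6.044 eV.
The photon energy is |E_8 − E_6| = 2.64 eV.

2.64 eV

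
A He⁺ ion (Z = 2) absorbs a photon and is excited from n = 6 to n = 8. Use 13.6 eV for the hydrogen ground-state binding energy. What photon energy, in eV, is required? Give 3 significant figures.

0.661 eV

The Bohr energies scale as Z², so for Z = 2: E_n = −54.40/n² eV.
E_8 = −54.40/64 = −0.8500 eV and E_6 = −54.40/36 = −1.511 eV.
The photon energy is |E_8 − E_6| = 0.661 eV.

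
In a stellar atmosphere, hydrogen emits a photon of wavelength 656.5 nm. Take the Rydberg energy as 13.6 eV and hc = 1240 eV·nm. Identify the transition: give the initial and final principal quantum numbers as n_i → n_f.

n_i = 3, n_f = 2

The photon energy is ΔE = hc/λ = 1240 / 656.5 = 1.889 eV.
With Z = 1, ΔE = 13.60 × (1/n_f² − 1/n_i²), so 1/n_f² − 1/n_i² = 0.1389.
Trying n_f = 2 gives 1/n_i² = 0.1111, i.e. n_i ≈ 3; this pair matches.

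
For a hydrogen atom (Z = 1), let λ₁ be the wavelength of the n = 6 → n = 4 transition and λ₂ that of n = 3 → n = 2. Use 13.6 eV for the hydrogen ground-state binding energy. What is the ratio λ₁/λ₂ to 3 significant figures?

λ ∝ 1/ΔE ∝ 1/(1/n_f² − 1/n_i²), and the Z² and hc factors cancel in the ratio.
λ₁/λ₂ = (1/2² − 1/3²)/(1/4² − 1/6²) = 0.1389/0.03472 = 4.00.

4.00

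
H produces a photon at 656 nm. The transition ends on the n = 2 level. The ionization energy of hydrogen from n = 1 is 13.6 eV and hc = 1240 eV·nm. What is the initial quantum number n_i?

n_i = 3

The photon energy is ΔE = hc/λ = 1240 / 656 = 1.890 eV.
With Z = 1, ΔE = 13.60 × (1/n_f² − 1/n_i²), so 1/n_f² − 1/n_i² = 0.1390.
With n_f = 2: 1/n_i² = 1/4 − 0.1390 = 0.1110, so n_i ≈ 3.00.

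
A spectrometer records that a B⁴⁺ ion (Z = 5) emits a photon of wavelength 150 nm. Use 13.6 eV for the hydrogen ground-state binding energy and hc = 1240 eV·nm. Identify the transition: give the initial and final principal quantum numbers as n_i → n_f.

The photon energy is ΔE = hc/λ = 1240 / 150 = 8.267 eV.
With Z = 5, ΔE = 340.0 × (1/n_f² − 1/n_i²), so 1/n_f² − 1/n_i² = 0.02431.
Trying n_f = 5 gives 1/n_i² = 0.01569, i.e. n_i ≈ 8; this pair matches.

n_i = 8, n_f = 5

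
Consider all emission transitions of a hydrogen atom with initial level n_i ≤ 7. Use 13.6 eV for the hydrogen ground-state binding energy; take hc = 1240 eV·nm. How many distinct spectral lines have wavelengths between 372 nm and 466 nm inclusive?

Enumerate all n_i → n_f pairs with 1 ≤ n_f < n_i ≤ 7 and compute λ = 1240 / [13.6·1·(1/n_f² − 1/n_i²)].
Lines falling in [372, 466] nm: 7→2 (397.1 nm), 6→2 (410.3 nm), 5→2 (434.2 nm).

3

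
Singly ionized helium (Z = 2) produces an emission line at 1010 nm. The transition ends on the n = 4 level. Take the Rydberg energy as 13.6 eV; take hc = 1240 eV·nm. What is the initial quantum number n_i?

The photon energy is ΔE = hc/λ = 1240 / 1010 = 1.228 eV.
With Z = 2, ΔE = 54.40 × (1/n_f² − 1/n_i²), so 1/n_f² − 1/n_i² = 0.02257.
With n_f = 4: 1/n_i² = 1/16 − 0.02257 = 0.03993, so n_i ≈ 5.00.

n_i = 5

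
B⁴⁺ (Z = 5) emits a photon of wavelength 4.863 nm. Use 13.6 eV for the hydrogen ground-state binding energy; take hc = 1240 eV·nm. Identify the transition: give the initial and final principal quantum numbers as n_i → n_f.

The photon energy is ΔE = hc/λ = 1240 / 4.863 = 255.0 eV.
With Z = 5, ΔE = 340.0 × (1/n_f² − 1/n_i²), so 1/n_f² − 1/n_i² = 0.7500.
Trying n_f = 1 gives 1/n_i² = 0.2500, i.e. n_i ≈ 2; this pair matches.

n_i = 2, n_f = 1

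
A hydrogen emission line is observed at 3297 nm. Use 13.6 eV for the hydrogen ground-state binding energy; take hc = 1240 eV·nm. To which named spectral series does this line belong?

ΔE = 1240/3297 = 0.3761 eV.
This matches 13.6 × (1/5² − 1/9²), so n_f = 5: the Pfund series.

Pfund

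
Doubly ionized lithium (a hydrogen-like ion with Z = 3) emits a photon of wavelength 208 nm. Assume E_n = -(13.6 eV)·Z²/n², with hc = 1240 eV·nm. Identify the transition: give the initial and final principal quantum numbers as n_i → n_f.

The photon energy is ΔE = hc/λ = 1240 / 208 = 5.962 eV.
With Z = 3, ΔE = 122.4 × (1/n_f² − 1/n_i²), so 1/n_f² − 1/n_i² = 0.04871.
Trying n_f = 3 gives 1/n_i² = 0.06241, i.e. n_i ≈ 4; this pair matches.

n_i = 4, n_f = 3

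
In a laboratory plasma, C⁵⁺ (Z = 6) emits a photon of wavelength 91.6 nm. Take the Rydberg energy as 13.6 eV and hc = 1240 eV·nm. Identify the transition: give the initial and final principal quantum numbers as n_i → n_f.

The photon energy is ΔE = hc/λ = 1240 / 91.6 = 13.54 eV.
With Z = 6, ΔE = 489.6 × (1/n_f² − 1/n_i²), so 1/n_f² − 1/n_i² = 0.02765.
Trying n_f = 5 gives 1/n_i² = 0.01235, i.e. n_i ≈ 9; this pair matches.

n_i = 9, n_f = 5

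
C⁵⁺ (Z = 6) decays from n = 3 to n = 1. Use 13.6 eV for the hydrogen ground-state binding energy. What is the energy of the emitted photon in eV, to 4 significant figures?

The Bohr energies scale as Z², so for Z = 6: E_n = −489.6/n² eV.
E_3 = −489.6/9 = −54.40 eV and E_1 = −489.6/1 = −489.6 eV.
The photon energy is |E_3 − E_1| = 435.2 eV.

435.2 eV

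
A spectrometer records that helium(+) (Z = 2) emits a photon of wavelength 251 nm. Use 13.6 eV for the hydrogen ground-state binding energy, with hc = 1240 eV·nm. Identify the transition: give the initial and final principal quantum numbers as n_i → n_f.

The photon energy is ΔE = hc/λ = 1240 / 251 = 4.940 eV.
With Z = 2, ΔE = 54.40 × (1/n_f² − 1/n_i²), so 1/n_f² − 1/n_i² = 0.09081.
Trying n_f = 3 gives 1/n_i² = 0.02030, i.e. n_i ≈ 7; this pair matches.

n_i = 7, n_f = 3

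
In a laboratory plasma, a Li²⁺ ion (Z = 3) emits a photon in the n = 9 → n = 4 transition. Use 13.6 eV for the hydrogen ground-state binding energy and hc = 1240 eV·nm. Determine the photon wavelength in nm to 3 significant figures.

202 nm

For Z = 3 the level energies scale as Z², so the effective Rydberg energy is 13.6 × 9 = 122.4 eV.
ΔE = 122.4 × (1/4² − 1/9²) = 122.4 × 0.05015 = 6.139 eV.
λ = hc/ΔE = 1240 / 6.139 = 202 nm.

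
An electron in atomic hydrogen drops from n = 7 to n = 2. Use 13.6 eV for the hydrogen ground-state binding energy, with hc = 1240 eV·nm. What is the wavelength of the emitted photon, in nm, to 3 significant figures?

ΔE = 13.60 × (1/2² − 1/7²) = 13.60 × 0.2296 = 3.122 eV.
λ = hc/ΔE = 1240 / 3.122 = 397 nm.
This line belongs to the Balmer series.

397 nm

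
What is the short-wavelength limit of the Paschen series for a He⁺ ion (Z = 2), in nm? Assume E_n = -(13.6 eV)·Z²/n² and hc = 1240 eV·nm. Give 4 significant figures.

205.1 nm

The Paschen series has lower level n_f = 3; the series limit corresponds to n_i → ∞.
ΔE_max = 13.6 × 4 / 3² = 6.044 eV.
λ_min = 1240 / 6.044 = 205.1 nm.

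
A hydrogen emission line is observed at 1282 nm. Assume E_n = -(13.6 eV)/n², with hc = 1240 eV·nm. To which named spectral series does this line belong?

ΔE = 1240/1282 = 0.9672 eV.
This matches 13.6 × (1/3² − 1/5²), so n_f = 3: the Paschen series.

Paschen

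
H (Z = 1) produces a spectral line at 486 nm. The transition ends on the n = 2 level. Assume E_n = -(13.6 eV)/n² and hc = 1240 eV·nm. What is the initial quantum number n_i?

n_i = 4

The photon energy is ΔE = hc/λ = 1240 / 486 = 2.551 eV.
With Z = 1, ΔE = 13.60 × (1/n_f² − 1/n_i²), so 1/n_f² − 1/n_i² = 0.1876.
With n_f = 2: 1/n_i² = 1/4 − 0.1876 = 0.06239, so n_i ≈ 4.00.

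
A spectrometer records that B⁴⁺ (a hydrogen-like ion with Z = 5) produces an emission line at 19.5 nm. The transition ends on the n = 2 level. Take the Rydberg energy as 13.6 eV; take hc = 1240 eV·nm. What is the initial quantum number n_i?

n_i = 4

The photon energy is ΔE = hc/λ = 1240 / 19.5 = 63.59 eV.
With Z = 5, ΔE = 340.0 × (1/n_f² − 1/n_i²), so 1/n_f² − 1/n_i² = 0.1870.
With n_f = 2: 1/n_i² = 1/4 − 0.1870 = 0.06297, so n_i ≈ 3.99.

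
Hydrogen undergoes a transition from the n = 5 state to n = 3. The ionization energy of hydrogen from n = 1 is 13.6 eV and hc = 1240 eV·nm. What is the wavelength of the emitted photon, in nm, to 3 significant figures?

ΔE = 13.60 × (1/3² − 1/5²) = 13.60 × 0.07111 = 0.9671 eV.
λ = hc/ΔE = 1240 / 0.9671 = 1280 nm.

1280 nm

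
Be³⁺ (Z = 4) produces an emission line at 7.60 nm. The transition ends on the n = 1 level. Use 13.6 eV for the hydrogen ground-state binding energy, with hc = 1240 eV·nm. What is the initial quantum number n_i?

n_i = 2

The photon energy is ΔE = hc/λ = 1240 / 7.60 = 163.2 eV.
With Z = 4, ΔE = 217.6 × (1/n_f² − 1/n_i²), so 1/n_f² − 1/n_i² = 0.7498.
With n_f = 1: 1/n_i² = 1/1 − 0.7498 = 0.2502, so n_i ≈ 2.00.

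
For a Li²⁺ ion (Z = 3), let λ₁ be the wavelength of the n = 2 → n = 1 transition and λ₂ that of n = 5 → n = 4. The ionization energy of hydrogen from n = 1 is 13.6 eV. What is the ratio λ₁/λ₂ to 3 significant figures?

0.0300

λ ∝ 1/ΔE ∝ 1/(1/n_f² − 1/n_i²), and the Z² and hc factors cancel in the ratio.
λ₁/λ₂ = (1/4² − 1/5²)/(1/1² − 1/2²) = 0.02250/0.7500 = 0.0300.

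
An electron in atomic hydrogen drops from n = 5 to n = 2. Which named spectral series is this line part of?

Balmer

The series is set by the lower level: n_f = 2 is the Balmer series.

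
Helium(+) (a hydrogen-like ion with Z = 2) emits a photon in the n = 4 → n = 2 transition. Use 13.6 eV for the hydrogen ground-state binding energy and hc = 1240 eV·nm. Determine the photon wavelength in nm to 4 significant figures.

121.6 nm

For Z = 2 the level energies scale as Z², so the effective Rydberg energy is 13.6 × 4 = 54.40 eV.
ΔE = 54.40 × (1/2² − 1/4²) = 54.40 × 0.1875 = 10.20 eV.
λ = hc/ΔE = 1240 / 10.20 = 121.6 nm.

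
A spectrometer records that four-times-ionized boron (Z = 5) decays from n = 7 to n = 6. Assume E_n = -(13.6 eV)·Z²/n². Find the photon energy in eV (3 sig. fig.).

The Bohr energies scale as Z², so for Z = 5: E_n = −340.0/n² eV.
E_7 = −340.0/49 = −6.939 eV and E_6 = −340.0/36 = −9.444 eV.
The photon energy is |E_7 − E_6| = 2.51 eV.

2.51 eV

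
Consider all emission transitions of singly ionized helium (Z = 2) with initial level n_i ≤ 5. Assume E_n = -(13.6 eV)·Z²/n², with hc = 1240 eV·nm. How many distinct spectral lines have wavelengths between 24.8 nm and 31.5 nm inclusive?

2

Enumerate all n_i → n_f pairs with 1 ≤ n_f < n_i ≤ 5 and compute λ = 1240 / [13.6·4·(1/n_f² − 1/n_i²)].
Lines falling in [24.8, 31.5] nm: 3→1 (25.64 nm), 2→1 (30.39 nm).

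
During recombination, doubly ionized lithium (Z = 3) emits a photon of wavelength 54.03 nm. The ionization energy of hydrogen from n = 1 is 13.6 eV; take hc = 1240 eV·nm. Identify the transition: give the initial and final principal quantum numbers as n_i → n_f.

n_i = 4, n_f = 2

The photon energy is ΔE = hc/λ = 1240 / 54.03 = 22.95 eV.
With Z = 3, ΔE = 122.4 × (1/n_f² − 1/n_i²), so 1/n_f² − 1/n_i² = 0.1875.
Trying n_f = 2 gives 1/n_i² = 0.06250, i.e. n_i ≈ 4; this pair matches.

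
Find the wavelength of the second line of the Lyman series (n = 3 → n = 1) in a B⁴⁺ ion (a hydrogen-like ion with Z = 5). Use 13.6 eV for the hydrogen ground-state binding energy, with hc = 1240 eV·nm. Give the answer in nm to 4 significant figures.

The Lyman series terminates on n_f = 1; the second line has n_i = 1+2 = 3.
ΔE = 340.0 × (1/1² − 1/3²) = 302.2 eV.
λ = 1240 / 302.2 = 4.103 nm.

4.103 nm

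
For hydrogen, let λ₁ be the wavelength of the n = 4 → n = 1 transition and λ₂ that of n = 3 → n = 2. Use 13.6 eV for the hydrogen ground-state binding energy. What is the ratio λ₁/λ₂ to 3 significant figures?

λ ∝ 1/ΔE ∝ 1/(1/n_f² − 1/n_i²), and the Z² and hc factors cancel in the ratio.
λ₁/λ₂ = (1/2² − 1/3²)/(1/1² − 1/4²) = 0.1389/0.9375 = 0.148.

0.148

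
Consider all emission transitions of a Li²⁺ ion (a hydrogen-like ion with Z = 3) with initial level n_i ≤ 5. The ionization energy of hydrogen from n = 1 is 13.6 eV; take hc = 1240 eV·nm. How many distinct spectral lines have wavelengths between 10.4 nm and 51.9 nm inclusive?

5

Enumerate all n_i → n_f pairs with 1 ≤ n_f < n_i ≤ 5 and compute λ = 1240 / [13.6·9·(1/n_f² − 1/n_i²)].
Lines falling in [10.4, 51.9] nm: 5→1 (10.55 nm), 4→1 (10.81 nm), 3→1 (11.40 nm), 2→1 (13.51 nm), 5→2 (48.24 nm).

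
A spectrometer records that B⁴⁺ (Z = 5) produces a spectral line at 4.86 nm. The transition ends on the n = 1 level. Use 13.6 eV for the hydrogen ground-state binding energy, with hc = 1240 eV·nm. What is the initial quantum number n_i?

The photon energy is ΔE = hc/λ = 1240 / 4.86 = 255.1 eV.
With Z = 5, ΔE = 340.0 × (1/n_f² − 1/n_i²), so 1/n_f² − 1/n_i² = 0.7504.
With n_f = 1: 1/n_i² = 1/1 − 0.7504 = 0.2496, so n_i ≈ 2.00.

n_i = 2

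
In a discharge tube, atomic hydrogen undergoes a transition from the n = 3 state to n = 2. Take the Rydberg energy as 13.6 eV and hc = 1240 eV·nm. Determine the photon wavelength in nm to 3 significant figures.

656 nm

ΔE = 13.60 × (1/2² − 1/3²) = 13.60 × 0.1389 = 1.889 eV.
λ = hc/ΔE = 1240 / 1.889 = 656 nm.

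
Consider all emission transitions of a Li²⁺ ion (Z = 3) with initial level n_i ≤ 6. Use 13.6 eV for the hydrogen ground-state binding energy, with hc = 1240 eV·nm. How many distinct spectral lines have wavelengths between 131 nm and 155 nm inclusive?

Enumerate all n_i → n_f pairs with 1 ≤ n_f < n_i ≤ 6 and compute λ = 1240 / [13.6·9·(1/n_f² − 1/n_i²)].
Lines falling in [131, 155] nm: 5→3 (142.5 nm).

1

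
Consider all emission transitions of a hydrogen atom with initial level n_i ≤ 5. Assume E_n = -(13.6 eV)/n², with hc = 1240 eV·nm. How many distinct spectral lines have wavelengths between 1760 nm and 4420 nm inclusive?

2

Enumerate all n_i → n_f pairs with 1 ≤ n_f < n_i ≤ 5 and compute λ = 1240 / [13.6·1·(1/n_f² − 1/n_i²)].
Lines falling in [1760, 4420] nm: 4→3 (1876 nm), 5→4 (4052 nm).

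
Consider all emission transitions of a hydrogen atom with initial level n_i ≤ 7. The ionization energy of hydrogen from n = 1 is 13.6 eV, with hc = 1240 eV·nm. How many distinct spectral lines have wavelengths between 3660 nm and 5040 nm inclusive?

2

Enumerate all n_i → n_f pairs with 1 ≤ n_f < n_i ≤ 7 and compute λ = 1240 / [13.6·1·(1/n_f² − 1/n_i²)].
Lines falling in [3660, 5040] nm: 5→4 (4052 nm), 7→5 (4654 nm).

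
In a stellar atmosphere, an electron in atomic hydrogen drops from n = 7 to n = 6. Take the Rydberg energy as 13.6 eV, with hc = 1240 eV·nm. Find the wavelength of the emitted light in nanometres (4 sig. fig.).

ΔE = 13.60 × (1/6² − 1/7²) = 13.60 × 0.007370 = 0.1002 eV.
λ = hc/ΔE = 1240 / 0.1002 = 12370 nm.

12370 nm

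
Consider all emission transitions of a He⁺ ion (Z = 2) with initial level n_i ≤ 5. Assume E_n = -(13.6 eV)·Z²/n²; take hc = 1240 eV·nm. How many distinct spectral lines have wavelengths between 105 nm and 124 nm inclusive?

2

Enumerate all n_i → n_f pairs with 1 ≤ n_f < n_i ≤ 5 and compute λ = 1240 / [13.6·4·(1/n_f² − 1/n_i²)].
Lines falling in [105, 124] nm: 5→2 (108.5 nm), 4→2 (121.6 nm).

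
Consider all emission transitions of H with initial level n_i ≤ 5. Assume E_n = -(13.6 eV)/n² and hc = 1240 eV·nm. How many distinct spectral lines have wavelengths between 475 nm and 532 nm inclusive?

1

Enumerate all n_i → n_f pairs with 1 ≤ n_f < n_i ≤ 5 and compute λ = 1240 / [13.6·1·(1/n_f² − 1/n_i²)].
Lines falling in [475, 532] nm: 4→2 (486.3 nm).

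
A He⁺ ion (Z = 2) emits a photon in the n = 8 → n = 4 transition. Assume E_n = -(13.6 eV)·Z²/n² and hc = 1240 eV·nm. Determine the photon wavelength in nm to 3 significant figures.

For Z = 2 the level energies scale as Z², so the effective Rydberg energy is 13.6 × 4 = 54.40 eV.
ΔE = 54.40 × (1/4² − 1/8²) = 54.40 × 0.04688 = 2.550 eV.
λ = hc/ΔE = 1240 / 2.550 = 486 nm.

486 nm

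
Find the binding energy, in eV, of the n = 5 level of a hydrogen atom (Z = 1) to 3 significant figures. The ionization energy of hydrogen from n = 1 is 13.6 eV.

E_5 = −13.60/25 = −0.544 eV, so ionization (to E = 0) requires 0.544 eV.

0.544 eV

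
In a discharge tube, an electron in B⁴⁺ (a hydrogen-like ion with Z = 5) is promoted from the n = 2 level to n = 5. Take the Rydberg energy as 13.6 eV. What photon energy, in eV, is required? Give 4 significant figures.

71.40 eV

The Bohr energies scale as Z², so for Z = 5: E_n = −340.0/n² eV.
E_5 = −340.0/25 = −13.60 eV and E_2 = −340.0/4 = −85.00 eV.
The photon energy is |E_5 − E_2| = 71.40 eV.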